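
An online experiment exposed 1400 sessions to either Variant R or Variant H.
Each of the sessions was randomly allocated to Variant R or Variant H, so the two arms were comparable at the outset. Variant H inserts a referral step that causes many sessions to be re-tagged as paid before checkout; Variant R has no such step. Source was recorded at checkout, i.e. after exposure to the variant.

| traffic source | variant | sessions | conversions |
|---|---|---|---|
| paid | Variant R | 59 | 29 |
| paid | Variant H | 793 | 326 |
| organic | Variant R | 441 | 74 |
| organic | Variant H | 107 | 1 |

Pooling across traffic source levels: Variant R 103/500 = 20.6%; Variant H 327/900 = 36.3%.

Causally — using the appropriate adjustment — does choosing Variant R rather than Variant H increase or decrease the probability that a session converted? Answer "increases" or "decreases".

decreases

Variant R is higher inside every traffic source stratum but Variant H is higher in aggregate. Whether to stratify depends on how traffic source relates to the variant.
Traffic source here is a post-treatment variable shaped by the variant; conditioning on it would introduce bias rather than remove it. The overall comparison is the causal one.
Pooled: Variant R 20.6% vs Variant H 36.3%; Variant H is higher overall.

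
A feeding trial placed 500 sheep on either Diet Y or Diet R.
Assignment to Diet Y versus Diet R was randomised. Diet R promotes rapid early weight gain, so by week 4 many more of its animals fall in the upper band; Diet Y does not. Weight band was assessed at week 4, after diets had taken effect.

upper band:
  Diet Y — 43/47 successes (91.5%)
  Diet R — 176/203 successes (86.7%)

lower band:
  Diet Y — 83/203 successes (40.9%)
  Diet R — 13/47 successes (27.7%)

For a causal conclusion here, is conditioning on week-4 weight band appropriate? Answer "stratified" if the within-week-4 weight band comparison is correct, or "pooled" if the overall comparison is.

Within every week-4 weight band level Diet Y has the higher rate, yet pooled Diet R does — Simpson's reversal.
Week-4 weight band is recorded after the diet and is itself shifted by it — it sits on the causal path from diet to outcome. Conditioning on a mediator would strip out part of the effect we want; the pooled comparison gives the total causal effect.
Pooled: Diet Y 50.4% vs Diet R 75.6%; Diet R is higher overall.

pooled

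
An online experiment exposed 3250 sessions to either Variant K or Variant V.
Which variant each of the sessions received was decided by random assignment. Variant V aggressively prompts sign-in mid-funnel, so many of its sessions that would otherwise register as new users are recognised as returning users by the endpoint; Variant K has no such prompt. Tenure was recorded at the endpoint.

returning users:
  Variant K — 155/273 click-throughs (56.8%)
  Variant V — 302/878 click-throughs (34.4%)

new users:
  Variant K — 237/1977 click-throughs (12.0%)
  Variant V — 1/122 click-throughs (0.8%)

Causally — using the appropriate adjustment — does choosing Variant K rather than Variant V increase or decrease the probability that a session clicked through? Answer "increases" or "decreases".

decreases

Variant K is higher inside every user tenure stratum but Variant V is higher in aggregate. Whether to stratify depends on how user tenure relates to the variant.
User tenure lies on the pathway variant → user tenure → outcome, so adjusting for it blocks the indirect effect. For the total causal effect of variant, use the unadjusted pooled rates.
Pooled: Variant K 17.4% vs Variant V 30.3%; Variant V is higher overall.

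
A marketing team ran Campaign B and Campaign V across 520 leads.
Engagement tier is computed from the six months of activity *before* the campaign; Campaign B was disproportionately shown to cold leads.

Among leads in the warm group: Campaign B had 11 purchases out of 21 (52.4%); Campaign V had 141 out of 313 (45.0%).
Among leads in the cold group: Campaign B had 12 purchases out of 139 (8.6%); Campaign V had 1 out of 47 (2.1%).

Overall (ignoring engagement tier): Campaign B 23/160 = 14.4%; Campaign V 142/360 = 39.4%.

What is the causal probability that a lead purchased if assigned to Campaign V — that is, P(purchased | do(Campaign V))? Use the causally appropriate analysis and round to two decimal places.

Engagement tier differs across campaigns for reasons unrelated to any effect of the campaign itself, and it separately predicts the outcome — a classic confounder. We must compare within engagement tier levels.
Standardising Campaign V to the population engagement tier mix: 0.642·141/313 + 0.358·1/47 = 0.297.

0.30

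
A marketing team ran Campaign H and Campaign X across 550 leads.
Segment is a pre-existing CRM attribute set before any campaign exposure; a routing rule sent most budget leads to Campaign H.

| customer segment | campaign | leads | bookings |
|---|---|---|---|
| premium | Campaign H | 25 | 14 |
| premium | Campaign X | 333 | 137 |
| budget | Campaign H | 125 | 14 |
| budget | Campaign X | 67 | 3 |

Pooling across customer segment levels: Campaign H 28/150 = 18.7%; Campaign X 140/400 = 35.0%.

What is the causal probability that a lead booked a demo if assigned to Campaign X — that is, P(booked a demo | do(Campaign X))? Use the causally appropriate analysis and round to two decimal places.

0.28

Nothing the campaign does changes customer segment; the imbalance is an allocation artefact. With customer segment also predicting the outcome, the pooled figure is confounded, and the within-stratum comparison is the causal one.
Standardising Campaign X to the population customer segment mix: 0.651·137/333 + 0.349·3/67 = 0.283.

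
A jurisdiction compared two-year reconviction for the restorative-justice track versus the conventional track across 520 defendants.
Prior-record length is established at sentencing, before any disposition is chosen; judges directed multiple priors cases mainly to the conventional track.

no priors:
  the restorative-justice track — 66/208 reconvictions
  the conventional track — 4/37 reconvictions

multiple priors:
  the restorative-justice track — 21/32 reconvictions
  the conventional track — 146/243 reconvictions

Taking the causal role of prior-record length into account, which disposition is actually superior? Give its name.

the conventional track

The stratified and pooled comparisons disagree (the conventional track wins within each prior-record length; the restorative-justice track wins overall), so the answer turns on the causal role of prior-record length.
Prior-record length is set before the disposition has any effect — it is not caused by the disposition — and it independently drives the outcome. That makes it a confounder, so the causal comparison is within prior-record length levels.
Within each level — no priors: 31.7% vs 10.8%; multiple priors: 65.6% vs 60.1% — the conventional track is lower every time.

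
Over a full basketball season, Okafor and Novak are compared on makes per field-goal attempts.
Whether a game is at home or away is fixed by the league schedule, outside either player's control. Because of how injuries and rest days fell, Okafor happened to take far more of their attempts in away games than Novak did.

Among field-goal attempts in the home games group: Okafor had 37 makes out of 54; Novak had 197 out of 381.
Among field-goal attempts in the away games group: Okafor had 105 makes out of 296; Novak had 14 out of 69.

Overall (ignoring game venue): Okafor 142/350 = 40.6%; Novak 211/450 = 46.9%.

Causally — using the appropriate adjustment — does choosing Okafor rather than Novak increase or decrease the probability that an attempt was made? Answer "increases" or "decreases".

The game venue-specific comparison favours Okafor throughout, but the pooled figures favour Novak. The question is whether to condition on game venue.
Game venue differs across players for reasons unrelated to any effect of the player itself, and it separately predicts the outcome — a classic confounder. We must compare within game venue levels.
Within each level — home games: 68.5% vs 51.7%; away games: 35.5% vs 20.3% — Okafor is higher every time.

increases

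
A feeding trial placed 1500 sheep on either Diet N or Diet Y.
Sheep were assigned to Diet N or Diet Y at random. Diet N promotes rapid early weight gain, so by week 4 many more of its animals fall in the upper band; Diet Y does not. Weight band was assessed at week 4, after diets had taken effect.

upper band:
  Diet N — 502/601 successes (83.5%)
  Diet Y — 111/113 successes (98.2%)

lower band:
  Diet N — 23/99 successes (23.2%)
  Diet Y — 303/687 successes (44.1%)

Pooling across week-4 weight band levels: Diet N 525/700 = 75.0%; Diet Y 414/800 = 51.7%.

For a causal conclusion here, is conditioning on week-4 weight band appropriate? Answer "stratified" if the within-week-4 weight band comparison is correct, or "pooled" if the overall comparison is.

The distribution of week-4 weight band is itself part of what the diet does — it is an intermediate outcome. Holding it fixed would remove that part of the effect; the total effect is the pooled difference.
Pooled: Diet N 75.0% vs Diet Y 51.7%; Diet N is higher overall.

pooled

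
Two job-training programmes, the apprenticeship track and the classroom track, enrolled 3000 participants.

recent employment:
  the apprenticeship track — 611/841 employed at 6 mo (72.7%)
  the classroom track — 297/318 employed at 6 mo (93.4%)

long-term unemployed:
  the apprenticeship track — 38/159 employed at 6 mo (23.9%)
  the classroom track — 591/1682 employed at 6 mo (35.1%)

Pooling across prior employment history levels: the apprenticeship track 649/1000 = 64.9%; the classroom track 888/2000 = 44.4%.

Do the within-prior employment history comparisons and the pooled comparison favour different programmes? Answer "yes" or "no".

Within each prior employment history level (recent employment 72.7% vs 93.4%; long-term unemployed 23.9% vs 35.1%), the classroom track has the higher rate every time. Pooled: 64.9% vs 44.4% — the apprenticeship track has the higher rate overall. The two comparisons disagree.

yes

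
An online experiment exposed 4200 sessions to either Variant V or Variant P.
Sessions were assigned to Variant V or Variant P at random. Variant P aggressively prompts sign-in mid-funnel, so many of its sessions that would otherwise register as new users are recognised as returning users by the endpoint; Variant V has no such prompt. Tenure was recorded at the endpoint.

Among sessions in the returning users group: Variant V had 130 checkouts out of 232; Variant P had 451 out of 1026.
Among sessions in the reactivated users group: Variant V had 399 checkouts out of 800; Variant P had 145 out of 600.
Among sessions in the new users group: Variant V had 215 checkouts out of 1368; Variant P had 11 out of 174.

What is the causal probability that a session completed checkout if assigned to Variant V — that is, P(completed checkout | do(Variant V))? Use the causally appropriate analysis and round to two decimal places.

The stratified and pooled comparisons disagree (Variant V wins within each user tenure; Variant P wins overall), so the answer turns on the causal role of user tenure.
Stratifying would compare variants among sessions the variants themselves sorted into user tenure groups — a form of selection on an intermediate. The unconditioned pooled rates give the total causal effect.
So P(outcome | do(Variant V)) is just the pooled rate for Variant V: 744/2400 = 0.310.

0.31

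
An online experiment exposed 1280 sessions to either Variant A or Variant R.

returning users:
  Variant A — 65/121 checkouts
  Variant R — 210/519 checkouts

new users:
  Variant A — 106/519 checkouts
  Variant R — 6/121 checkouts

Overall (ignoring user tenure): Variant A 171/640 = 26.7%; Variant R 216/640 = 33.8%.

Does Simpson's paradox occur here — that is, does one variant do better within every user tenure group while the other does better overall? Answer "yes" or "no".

yes

Within each user tenure level (returning users 53.7% vs 40.5%; new users 20.4% vs 5.0%), Variant A has the higher rate every time. Pooled: 26.7% vs 33.8% — Variant R has the higher rate overall. The two comparisons disagree.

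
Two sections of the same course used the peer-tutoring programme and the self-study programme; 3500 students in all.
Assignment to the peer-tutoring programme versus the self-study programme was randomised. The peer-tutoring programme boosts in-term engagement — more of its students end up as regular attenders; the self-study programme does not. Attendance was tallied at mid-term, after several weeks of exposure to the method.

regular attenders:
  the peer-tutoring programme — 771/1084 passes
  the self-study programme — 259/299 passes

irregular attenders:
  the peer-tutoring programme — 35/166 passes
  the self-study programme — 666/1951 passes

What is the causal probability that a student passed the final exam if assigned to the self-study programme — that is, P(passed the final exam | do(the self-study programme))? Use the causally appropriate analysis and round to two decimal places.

Because the teaching method influences mid-term attendance, mid-term attendance is a post-treatment mediator, not a confounder. Stratifying on it would bias the estimate; the causal effect is the crude pooled difference.
So P(outcome | do(the self-study programme)) is just the pooled rate for the self-study programme: 925/2250 = 0.411.

0.41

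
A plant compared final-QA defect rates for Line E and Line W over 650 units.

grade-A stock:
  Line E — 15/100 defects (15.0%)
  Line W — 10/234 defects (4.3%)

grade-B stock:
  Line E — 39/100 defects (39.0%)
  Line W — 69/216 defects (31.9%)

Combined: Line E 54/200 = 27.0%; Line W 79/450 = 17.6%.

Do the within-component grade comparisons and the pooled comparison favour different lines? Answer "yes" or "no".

no

Within each component grade level (grade-A stock 15.0% vs 4.3%; grade-B stock 39.0% vs 31.9%), Line W has the lower rate every time. Pooled: 27.0% vs 17.6% — Line W has the lower rate overall. They agree.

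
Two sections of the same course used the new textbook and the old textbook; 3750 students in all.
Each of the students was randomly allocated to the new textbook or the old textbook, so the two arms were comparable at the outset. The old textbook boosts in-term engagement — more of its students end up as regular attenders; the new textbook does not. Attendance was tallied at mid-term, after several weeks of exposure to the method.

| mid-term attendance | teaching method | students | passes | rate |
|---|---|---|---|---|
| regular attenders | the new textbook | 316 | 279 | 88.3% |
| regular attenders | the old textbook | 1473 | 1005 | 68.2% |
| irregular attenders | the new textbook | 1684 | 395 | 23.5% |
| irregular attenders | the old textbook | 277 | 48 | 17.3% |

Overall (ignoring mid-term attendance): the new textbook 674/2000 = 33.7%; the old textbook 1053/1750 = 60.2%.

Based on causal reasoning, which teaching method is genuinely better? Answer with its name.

the old textbook

Within every mid-term attendance level the new textbook has the higher rate, yet pooled the old textbook does — Simpson's reversal.
The distribution of mid-term attendance is itself part of what the teaching method does — it is an intermediate outcome. Holding it fixed would remove that part of the effect; the total effect is the pooled difference.
Pooled: the new textbook 33.7% vs the old textbook 60.2%; the old textbook is higher overall.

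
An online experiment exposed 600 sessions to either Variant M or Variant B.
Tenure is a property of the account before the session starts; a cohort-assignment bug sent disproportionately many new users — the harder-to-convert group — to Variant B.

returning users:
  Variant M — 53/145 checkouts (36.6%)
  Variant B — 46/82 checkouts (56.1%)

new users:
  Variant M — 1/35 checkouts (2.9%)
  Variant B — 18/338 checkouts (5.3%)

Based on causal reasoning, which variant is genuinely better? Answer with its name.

The user tenure-specific comparison favours Variant B throughout, but the pooled figures favour Variant M. The question is whether to condition on user tenure.
User tenure satisfies the back-door criterion: it is not a descendant of the variant, and it blocks the spurious path from variant to outcome. Adjusting for it (i.e., using the within-user tenure rates) gives the causal effect.
Within each level — returning users: 36.6% vs 56.1%; new users: 2.9% vs 5.3% — Variant B is higher every time.

Variant B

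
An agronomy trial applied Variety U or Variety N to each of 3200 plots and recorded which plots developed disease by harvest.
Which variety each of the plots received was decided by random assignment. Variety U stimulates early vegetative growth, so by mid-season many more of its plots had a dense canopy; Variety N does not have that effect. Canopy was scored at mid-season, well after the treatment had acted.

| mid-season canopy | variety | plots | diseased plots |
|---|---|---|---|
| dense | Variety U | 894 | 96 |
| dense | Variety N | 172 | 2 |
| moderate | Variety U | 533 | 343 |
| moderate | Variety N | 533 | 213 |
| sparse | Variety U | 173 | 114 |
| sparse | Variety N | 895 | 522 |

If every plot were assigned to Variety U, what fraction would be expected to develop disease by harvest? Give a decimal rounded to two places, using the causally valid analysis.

0.35

Mid-season canopy here is a post-treatment variable shaped by the variety; conditioning on it would introduce bias rather than remove it. The overall comparison is the causal one.
So P(outcome | do(Variety U)) is just the pooled rate for Variety U: 553/1600 = 0.346.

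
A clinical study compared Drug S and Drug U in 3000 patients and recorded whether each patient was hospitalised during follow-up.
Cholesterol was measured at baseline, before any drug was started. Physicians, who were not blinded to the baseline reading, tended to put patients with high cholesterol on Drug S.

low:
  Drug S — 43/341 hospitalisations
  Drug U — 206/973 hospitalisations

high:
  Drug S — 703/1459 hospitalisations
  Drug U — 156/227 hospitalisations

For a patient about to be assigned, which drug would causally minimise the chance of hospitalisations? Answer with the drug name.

Drug S

Here cholesterol is a common cause — it drives both which drug a case falls under and the outcome. The crude comparison mixes populations; the stratum-specific rates are the causally relevant ones.
Within each level — low: 12.6% vs 21.2%; high: 48.2% vs 68.7% — Drug S is lower every time.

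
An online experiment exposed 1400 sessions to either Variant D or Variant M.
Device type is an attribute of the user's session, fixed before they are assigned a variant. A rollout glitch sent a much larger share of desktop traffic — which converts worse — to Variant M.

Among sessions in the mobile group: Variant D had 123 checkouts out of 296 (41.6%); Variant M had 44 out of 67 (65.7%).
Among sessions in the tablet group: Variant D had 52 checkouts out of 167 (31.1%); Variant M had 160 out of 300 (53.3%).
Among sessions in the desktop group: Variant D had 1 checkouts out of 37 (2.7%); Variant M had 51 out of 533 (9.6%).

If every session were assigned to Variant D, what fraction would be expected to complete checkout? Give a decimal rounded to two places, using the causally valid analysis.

Device type differs across variants for reasons unrelated to any effect of the variant itself, and it separately predicts the outcome — a classic confounder. We must compare within device type levels.
Standardising Variant D to the population device type mix: 0.259·123/296 + 0.334·52/167 + 0.407·1/37 = 0.223.

0.22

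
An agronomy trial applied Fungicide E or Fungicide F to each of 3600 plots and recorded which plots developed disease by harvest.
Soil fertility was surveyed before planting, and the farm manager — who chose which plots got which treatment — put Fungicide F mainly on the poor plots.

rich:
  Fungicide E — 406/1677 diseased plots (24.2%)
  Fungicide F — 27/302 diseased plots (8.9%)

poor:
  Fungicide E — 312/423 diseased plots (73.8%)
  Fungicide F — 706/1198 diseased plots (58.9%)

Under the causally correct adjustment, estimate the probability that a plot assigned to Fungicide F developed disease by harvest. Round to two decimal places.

0.31

Since soil fertility is a pre-existing factor (not a product of the fungicide) and it affects the outcome on its own, it is a confounder. The stratified rates, not the pooled rate, identify the causal effect.
Standardising Fungicide F to the population soil fertility mix: 0.550·27/302 + 0.450·706/1198 = 0.315.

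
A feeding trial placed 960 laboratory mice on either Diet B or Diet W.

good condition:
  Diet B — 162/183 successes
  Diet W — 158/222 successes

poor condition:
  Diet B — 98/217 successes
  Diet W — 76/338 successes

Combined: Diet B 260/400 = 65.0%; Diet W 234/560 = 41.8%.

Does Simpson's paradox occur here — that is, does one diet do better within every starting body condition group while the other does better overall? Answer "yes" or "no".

no

Within each starting body condition level (good condition 88.5% vs 71.2%; poor condition 45.2% vs 22.5%), Diet B has the higher rate every time. Pooled: 65.0% vs 41.8% — Diet B has the higher rate overall. They agree.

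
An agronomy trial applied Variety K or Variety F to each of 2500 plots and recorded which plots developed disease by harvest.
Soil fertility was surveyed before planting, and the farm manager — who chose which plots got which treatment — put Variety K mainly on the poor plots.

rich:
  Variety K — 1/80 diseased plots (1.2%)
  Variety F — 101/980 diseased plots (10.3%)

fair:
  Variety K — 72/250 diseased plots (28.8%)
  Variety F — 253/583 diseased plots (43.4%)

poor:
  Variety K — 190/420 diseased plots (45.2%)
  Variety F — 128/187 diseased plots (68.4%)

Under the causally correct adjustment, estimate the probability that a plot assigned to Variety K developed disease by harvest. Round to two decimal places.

0.21

Nothing the variety does changes soil fertility; the imbalance is an allocation artefact. With soil fertility also predicting the outcome, the pooled figure is confounded, and the within-stratum comparison is the causal one.
Standardising Variety K to the population soil fertility mix: 0.424·1/80 + 0.333·72/250 + 0.243·190/420 = 0.211.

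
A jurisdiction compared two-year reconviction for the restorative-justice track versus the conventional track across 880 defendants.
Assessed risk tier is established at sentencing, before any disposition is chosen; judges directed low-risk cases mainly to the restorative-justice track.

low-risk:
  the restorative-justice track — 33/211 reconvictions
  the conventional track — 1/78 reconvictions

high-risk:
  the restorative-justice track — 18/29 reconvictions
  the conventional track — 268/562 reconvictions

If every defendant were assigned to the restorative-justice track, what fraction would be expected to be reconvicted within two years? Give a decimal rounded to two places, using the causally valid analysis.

0.47

the conventional track is lower inside every assessed risk tier stratum but the restorative-justice track is lower in aggregate. Whether to stratify depends on how assessed risk tier relates to the disposition.
Here assessed risk tier is a common cause — it drives both which disposition a case falls under and the outcome. The crude comparison mixes populations; the stratum-specific rates are the causally relevant ones.
Standardising the restorative-justice track to the population assessed risk tier mix: 0.328·33/211 + 0.672·18/29 = 0.468.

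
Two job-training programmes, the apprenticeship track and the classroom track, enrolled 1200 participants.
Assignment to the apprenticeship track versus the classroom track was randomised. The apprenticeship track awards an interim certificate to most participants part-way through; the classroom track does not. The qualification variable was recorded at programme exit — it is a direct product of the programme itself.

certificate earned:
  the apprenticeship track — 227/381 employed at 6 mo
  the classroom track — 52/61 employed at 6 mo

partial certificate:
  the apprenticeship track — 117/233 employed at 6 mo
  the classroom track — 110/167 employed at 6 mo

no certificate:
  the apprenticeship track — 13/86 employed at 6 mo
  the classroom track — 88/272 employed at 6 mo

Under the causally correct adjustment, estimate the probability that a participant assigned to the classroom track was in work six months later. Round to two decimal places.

0.50

The distribution of qualification attained during the programme is itself part of what the programme does — it is an intermediate outcome. Holding it fixed would remove that part of the effect; the total effect is the pooled difference.
So P(outcome | do(the classroom track)) is just the pooled rate for the classroom track: 250/500 = 0.500.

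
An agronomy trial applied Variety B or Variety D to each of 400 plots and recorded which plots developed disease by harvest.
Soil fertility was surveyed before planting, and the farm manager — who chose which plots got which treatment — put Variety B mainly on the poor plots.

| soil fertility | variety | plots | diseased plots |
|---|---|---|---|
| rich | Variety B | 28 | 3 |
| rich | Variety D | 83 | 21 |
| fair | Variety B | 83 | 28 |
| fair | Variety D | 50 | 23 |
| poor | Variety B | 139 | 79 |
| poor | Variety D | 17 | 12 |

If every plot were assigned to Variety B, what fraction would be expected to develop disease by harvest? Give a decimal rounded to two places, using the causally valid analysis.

The imbalance in soil fertility arose from how plots were allocated, not from anything the variety did; and soil fertility independently affects the outcome. The pooled gap is confounded — condition on soil fertility.
Standardising Variety B to the population soil fertility mix: 0.278·3/28 + 0.333·28/83 + 0.390·79/139 = 0.364.

0.36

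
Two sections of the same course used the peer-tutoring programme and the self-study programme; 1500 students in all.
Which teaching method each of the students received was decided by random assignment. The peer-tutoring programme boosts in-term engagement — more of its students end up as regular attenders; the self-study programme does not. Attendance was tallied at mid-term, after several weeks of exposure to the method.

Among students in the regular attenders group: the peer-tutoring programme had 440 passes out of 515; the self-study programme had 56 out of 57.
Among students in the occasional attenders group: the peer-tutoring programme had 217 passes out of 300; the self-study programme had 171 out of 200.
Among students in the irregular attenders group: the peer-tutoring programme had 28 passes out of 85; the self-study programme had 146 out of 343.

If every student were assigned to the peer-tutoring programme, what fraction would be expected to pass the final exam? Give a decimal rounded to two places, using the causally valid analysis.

Mid-term attendance here is a post-treatment variable shaped by the teaching method; conditioning on it would introduce bias rather than remove it. The overall comparison is the causal one.
So P(outcome | do(the peer-tutoring programme)) is just the pooled rate for the peer-tutoring programme: 685/900 = 0.761.

0.76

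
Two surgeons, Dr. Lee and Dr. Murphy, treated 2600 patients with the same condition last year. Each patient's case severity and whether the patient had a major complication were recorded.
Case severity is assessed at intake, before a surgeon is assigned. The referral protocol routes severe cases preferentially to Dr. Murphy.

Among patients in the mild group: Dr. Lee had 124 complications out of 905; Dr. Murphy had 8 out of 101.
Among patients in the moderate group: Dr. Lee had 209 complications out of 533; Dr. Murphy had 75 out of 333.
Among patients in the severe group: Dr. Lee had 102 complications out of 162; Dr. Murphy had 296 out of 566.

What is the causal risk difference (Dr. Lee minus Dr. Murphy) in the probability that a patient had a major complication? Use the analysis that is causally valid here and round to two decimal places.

+0.11

Since case severity is a pre-existing factor (not a product of the surgeon) and it affects the outcome on its own, it is a confounder. The stratified rates, not the pooled rate, identify the causal effect.
Adjusting over the population distribution of case severity: 0.387·(0.137−0.079) + 0.333·(0.392−0.225) + 0.280·(0.630−0.523) = +0.108.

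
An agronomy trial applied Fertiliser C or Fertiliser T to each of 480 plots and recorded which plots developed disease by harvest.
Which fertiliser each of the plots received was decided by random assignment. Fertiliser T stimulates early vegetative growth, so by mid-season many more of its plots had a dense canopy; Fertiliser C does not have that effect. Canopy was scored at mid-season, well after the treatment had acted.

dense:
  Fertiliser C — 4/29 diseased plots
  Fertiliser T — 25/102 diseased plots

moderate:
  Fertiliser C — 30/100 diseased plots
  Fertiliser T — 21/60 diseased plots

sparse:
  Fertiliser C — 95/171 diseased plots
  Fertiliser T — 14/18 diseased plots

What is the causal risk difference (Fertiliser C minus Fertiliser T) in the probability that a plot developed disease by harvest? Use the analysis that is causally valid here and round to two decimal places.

The stratified and pooled comparisons disagree (Fertiliser C wins within each mid-season canopy; Fertiliser T wins overall), so the answer turns on the causal role of mid-season canopy.
The distribution of mid-season canopy is itself part of what the fertiliser does — it is an intermediate outcome. Holding it fixed would remove that part of the effect; the total effect is the pooled difference.
The causal difference is the pooled difference: 0.430 − 0.333 = +0.097.

+0.10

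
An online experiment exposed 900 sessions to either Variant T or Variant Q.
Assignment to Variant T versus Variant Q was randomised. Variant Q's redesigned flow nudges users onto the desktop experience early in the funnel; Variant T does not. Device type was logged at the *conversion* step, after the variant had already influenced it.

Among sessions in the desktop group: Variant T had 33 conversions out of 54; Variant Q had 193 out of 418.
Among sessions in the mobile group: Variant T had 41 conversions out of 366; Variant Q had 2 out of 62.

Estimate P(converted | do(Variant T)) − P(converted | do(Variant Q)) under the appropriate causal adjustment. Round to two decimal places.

The stratified and pooled comparisons disagree (Variant T wins within each device type; Variant Q wins overall), so the answer turns on the causal role of device type.
The distribution of device type is itself part of what the variant does — it is an intermediate outcome. Holding it fixed would remove that part of the effect; the total effect is the pooled difference.
The causal difference is the pooled difference: 0.176 − 0.406 = -0.230.

-0.23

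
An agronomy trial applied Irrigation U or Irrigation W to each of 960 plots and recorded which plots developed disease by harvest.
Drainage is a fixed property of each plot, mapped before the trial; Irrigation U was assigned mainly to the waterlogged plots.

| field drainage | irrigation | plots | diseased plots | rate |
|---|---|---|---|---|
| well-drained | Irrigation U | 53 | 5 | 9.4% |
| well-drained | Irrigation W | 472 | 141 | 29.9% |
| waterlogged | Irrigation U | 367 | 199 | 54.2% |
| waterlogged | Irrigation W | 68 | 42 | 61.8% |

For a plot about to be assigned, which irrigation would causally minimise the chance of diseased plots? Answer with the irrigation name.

Irrigation U

Field drainage satisfies the back-door criterion: it is not a descendant of the irrigation, and it blocks the spurious path from irrigation to outcome. Adjusting for it (i.e., using the within-field drainage rates) gives the causal effect.
Within each level — well-drained: 9.4% vs 29.9%; waterlogged: 54.2% vs 61.8% — Irrigation U is lower every time.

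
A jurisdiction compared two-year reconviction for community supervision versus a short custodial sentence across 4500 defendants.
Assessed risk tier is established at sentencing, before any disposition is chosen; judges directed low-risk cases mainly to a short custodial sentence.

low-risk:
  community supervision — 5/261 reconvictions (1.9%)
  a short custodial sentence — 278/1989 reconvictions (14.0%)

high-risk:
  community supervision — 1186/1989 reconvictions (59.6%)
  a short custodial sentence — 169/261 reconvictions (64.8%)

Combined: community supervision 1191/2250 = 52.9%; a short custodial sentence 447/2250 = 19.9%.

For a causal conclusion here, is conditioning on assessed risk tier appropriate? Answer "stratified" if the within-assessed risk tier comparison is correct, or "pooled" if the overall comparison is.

Since assessed risk tier is a pre-existing factor (not a product of the disposition) and it affects the outcome on its own, it is a confounder. The stratified rates, not the pooled rate, identify the causal effect.
Within each level — low-risk: 1.9% vs 14.0%; high-risk: 59.6% vs 64.8% — community supervision is lower every time.

stratified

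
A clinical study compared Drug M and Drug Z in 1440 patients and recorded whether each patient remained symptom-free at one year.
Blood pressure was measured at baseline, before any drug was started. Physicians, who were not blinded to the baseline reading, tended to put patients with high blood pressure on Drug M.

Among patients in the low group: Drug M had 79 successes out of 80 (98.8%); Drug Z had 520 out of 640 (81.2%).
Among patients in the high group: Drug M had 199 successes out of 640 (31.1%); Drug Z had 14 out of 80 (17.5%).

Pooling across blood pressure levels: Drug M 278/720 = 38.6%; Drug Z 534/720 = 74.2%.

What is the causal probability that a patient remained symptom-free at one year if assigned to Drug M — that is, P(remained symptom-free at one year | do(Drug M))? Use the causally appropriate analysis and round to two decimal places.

0.65

The blood pressure-specific comparison favours Drug M throughout, but the pooled figures favour Drug Z. The question is whether to condition on blood pressure.
The imbalance in blood pressure arose from how patients were allocated, not from anything the drug did; and blood pressure independently affects the outcome. The pooled gap is confounded — condition on blood pressure.
Standardising Drug M to the population blood pressure mix: 0.500·79/80 + 0.500·199/640 = 0.649.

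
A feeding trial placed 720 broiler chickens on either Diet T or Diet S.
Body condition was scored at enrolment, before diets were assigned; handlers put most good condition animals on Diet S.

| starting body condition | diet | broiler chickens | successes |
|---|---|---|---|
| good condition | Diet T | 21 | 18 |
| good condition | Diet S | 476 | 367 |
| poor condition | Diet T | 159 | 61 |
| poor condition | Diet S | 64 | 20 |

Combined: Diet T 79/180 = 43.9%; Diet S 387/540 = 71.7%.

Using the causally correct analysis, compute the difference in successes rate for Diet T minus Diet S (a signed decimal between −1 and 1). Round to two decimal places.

The imbalance in starting body condition arose from how broiler chickens were allocated, not from anything the diet did; and starting body condition independently affects the outcome. The pooled gap is confounded — condition on starting body condition.
Adjusting over the population distribution of starting body condition: 0.690·(0.857−0.771) + 0.310·(0.384−0.312) = +0.081.

+0.08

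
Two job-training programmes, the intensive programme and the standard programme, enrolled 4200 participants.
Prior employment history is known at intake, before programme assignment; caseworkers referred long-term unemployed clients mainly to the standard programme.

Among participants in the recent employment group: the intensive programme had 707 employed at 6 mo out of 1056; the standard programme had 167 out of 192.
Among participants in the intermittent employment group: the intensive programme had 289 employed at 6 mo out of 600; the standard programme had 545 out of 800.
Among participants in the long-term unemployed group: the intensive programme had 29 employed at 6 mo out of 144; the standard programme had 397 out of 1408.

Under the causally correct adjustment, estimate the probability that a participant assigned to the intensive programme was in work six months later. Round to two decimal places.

Within every prior employment history level the standard programme has the higher rate, yet pooled the intensive programme does — Simpson's reversal.
Prior employment history differs across programmes for reasons unrelated to any effect of the programme itself, and it separately predicts the outcome — a classic confounder. We must compare within prior employment history levels.
Standardising the intensive programme to the population prior employment history mix: 0.297·707/1056 + 0.333·289/600 + 0.370·29/144 = 0.434.

0.43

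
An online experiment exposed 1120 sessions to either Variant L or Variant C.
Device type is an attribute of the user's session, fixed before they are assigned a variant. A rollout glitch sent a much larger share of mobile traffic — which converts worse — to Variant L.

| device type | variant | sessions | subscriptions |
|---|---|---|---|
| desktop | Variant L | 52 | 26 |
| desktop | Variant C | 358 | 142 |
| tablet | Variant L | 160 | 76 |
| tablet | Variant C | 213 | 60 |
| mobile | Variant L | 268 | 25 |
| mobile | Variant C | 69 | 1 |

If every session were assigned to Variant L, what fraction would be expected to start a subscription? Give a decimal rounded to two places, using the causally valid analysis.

Since device type is a pre-existing factor (not a product of the variant) and it affects the outcome on its own, it is a confounder. The stratified rates, not the pooled rate, identify the causal effect.
Standardising Variant L to the population device type mix: 0.366·26/52 + 0.333·76/160 + 0.301·25/268 = 0.369.

0.37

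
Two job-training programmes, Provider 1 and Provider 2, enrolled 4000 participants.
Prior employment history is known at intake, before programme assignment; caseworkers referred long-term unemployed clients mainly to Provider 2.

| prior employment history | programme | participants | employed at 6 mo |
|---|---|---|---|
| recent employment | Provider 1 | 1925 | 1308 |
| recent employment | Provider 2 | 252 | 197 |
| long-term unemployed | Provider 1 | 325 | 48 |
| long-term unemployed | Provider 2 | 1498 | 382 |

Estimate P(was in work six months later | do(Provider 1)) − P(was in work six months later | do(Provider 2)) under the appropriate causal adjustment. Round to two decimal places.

Prior employment history is set before the programme has any effect — it is not caused by the programme — and it independently drives the outcome. That makes it a confounder, so the causal comparison is within prior employment history levels.
Adjusting over the population distribution of prior employment history: 0.544·(0.679−0.782) + 0.456·(0.148−0.255) = -0.105.

-0.10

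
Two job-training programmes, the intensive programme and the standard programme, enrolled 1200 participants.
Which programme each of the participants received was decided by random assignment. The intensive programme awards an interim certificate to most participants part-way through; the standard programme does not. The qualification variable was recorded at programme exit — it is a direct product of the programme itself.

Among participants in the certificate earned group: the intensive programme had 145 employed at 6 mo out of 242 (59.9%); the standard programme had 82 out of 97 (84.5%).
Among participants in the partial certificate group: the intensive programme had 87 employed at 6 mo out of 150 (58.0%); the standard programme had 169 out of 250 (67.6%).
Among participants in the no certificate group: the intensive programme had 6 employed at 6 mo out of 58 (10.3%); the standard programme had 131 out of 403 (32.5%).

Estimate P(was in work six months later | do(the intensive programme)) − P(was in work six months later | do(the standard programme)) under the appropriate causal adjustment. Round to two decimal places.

The stratified and pooled comparisons disagree (the standard programme wins within each qualification attained during the programme; the intensive programme wins overall), so the answer turns on the causal role of qualification attained during the programme.
Qualification attained during the programme lies on the pathway programme → qualification attained during the programme → outcome, so adjusting for it blocks the indirect effect. For the total causal effect of programme, use the unadjusted pooled rates.
The causal difference is the pooled difference: 0.529 − 0.509 = +0.020.

+0.02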